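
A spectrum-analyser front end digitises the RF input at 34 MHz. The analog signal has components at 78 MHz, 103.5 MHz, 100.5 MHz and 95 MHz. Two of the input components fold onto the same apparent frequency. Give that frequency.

1.5 MHz

fs/2 = 17 MHz.
78 MHz mod fs = 10 MHz.
10 MHz ≤ fs/2 = 17 MHz, appears at 10 MHz.
103.5 MHz mod fs = 1.5 MHz.
1.5 MHz ≤ fs/2 = 17 MHz, appears at 1.5 MHz.
100.5 MHz mod fs = 32.5 MHz.
32.5 MHz > fs/2 = 17 MHz, folds to fs − 32.5 MHz = 1.5 MHz.
95 MHz mod fs = 27 MHz.
27 MHz > fs/2 = 17 MHz, folds to fs − 27 MHz = 7 MHz.
100.5 MHz and 103.5 MHz both map to 1.5 MHz.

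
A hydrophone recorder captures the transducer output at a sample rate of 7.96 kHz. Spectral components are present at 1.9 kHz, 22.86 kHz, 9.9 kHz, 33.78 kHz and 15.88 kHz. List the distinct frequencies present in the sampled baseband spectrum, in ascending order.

0.04 kHz, 1.02 kHz, 1.9 kHz, 1.94 kHz

fs/2 = 3.98 kHz.
1.9 kHz ≤ fs/2 = 3.98 kHz, passes unchanged.
22.86 kHz mod fs = 6.94 kHz.
6.94 kHz > fs/2 = 3.98 kHz, folds to fs − 6.94 kHz = 1.02 kHz.
9.9 kHz mod fs = 1.94 kHz.
1.94 kHz ≤ fs/2 = 3.98 kHz, appears at 1.94 kHz.
33.78 kHz mod fs = 1.94 kHz.
1.94 kHz ≤ fs/2 = 3.98 kHz, appears at 1.94 kHz.
15.88 kHz mod fs = 7.92 kHz.
7.92 kHz > fs/2 = 3.98 kHz, folds to fs − 7.92 kHz = 0.04 kHz.
Distinct values: {0.04 kHz, 1.02 kHz, 1.9 kHz, 1.94 kHz}.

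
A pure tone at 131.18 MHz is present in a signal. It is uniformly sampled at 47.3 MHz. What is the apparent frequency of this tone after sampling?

10.72 MHz

131.18 MHz mod fs = 36.58 MHz.
36.58 MHz > fs/2 = 23.65 MHz, folds to fs − 36.58 MHz = 10.72 MHz.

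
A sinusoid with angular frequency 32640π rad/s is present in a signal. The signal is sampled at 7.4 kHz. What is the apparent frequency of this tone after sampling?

ω = 32640π rad/s → f = ω/(2π) = 16320 Hz = 16.32 kHz.
16.32 kHz mod fs = 1.52 kHz.
1.52 kHz ≤ fs/2 = 3.7 kHz, appears at 1.52 kHz.

1.52 kHz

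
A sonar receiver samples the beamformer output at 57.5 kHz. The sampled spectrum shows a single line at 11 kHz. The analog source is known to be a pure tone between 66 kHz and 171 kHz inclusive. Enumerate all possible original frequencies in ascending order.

68.5 kHz, 104 kHz, 126 kHz, 161.5 kHz

Frequencies that alias to 11 kHz are k·fs ± 11 kHz for integer k ≥ 0.
k=0: 11 kHz.
k=1: 46.5 kHz, 68.5 kHz.
k=2: 104 kHz, 126 kHz.
k=3: 161.5 kHz, 183.5 kHz.
k=4: 219 kHz, 241 kHz.
Within [66 kHz, 171 kHz]: 68.5 kHz, 104 kHz, 126 kHz, 161.5 kHz.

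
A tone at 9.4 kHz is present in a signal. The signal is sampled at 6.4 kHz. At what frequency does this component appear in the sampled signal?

3 kHz

9.4 kHz mod fs = 3 kHz.
3 kHz ≤ fs/2 = 3.2 kHz, appears at 3 kHz.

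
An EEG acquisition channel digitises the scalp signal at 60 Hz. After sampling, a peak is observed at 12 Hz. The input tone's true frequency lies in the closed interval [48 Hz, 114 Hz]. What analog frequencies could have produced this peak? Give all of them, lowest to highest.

Frequencies that alias to 12 Hz are k·fs ± 12 Hz for integer k ≥ 0.
k=0: 12 Hz.
k=1: 48 Hz, 72 Hz.
k=2: 108 Hz, 132 Hz.
k=3: 168 Hz, 192 Hz.
Within [48 Hz, 114 Hz]: 48 Hz, 72 Hz, 108 Hz.

48 Hz, 72 Hz, 108 Hz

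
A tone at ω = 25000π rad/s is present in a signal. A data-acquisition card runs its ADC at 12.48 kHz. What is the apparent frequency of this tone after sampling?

ω = 25000π rad/s → f = ω/(2π) = 12500 Hz = 12.5 kHz.
12.5 kHz mod fs = 0.02 kHz.
0.02 kHz ≤ fs/2 = 6.24 kHz, appears at 0.02 kHz.

0.02 kHz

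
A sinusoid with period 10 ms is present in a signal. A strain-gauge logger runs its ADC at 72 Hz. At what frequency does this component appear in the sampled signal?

28 Hz

T = 10 ms → f = 1/T = 100 Hz.
100 Hz mod fs = 28 Hz.
28 Hz ≤ fs/2 = 36 Hz, appears at 28 Hz.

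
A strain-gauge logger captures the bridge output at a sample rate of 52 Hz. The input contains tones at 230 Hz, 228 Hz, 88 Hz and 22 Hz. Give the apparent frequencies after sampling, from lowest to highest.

16 Hz, 20 Hz, 22 Hz

fs/2 = 26 Hz.
230 Hz mod fs = 22 Hz.
22 Hz ≤ fs/2 = 26 Hz, appears at 22 Hz.
228 Hz mod fs = 20 Hz.
20 Hz ≤ fs/2 = 26 Hz, appears at 20 Hz.
88 Hz mod fs = 36 Hz.
36 Hz > fs/2 = 26 Hz, folds to fs − 36 Hz = 16 Hz.
22 Hz ≤ fs/2 = 26 Hz, passes unchanged.
Distinct values: {16 Hz, 20 Hz, 22 Hz}.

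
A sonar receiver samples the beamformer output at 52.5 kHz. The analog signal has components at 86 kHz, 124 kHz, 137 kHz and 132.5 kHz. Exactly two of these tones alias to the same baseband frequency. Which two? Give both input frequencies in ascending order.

86 kHz, 124 kHz

fs/2 = 26.25 kHz.
86 kHz mod fs = 33.5 kHz.
33.5 kHz > fs/2 = 26.25 kHz, folds to fs − 33.5 kHz = 19 kHz.
124 kHz mod fs = 19 kHz.
19 kHz ≤ fs/2 = 26.25 kHz, appears at 19 kHz.
137 kHz mod fs = 32 kHz.
32 kHz > fs/2 = 26.25 kHz, folds to fs − 32 kHz = 20.5 kHz.
132.5 kHz mod fs = 27.5 kHz.
27.5 kHz > fs/2 = 26.25 kHz, folds to fs − 27.5 kHz = 25 kHz.
86 kHz and 124 kHz both map to 19 kHz.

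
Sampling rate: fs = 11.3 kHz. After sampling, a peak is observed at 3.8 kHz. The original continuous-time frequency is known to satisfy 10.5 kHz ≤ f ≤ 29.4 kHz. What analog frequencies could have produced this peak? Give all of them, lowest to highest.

15.1 kHz, 18.8 kHz, 26.4 kHz

Frequencies that alias to 3.8 kHz are k·fs ± 3.8 kHz for integer k ≥ 0.
k=0: 3.8 kHz.
k=1: 7.5 kHz, 15.1 kHz.
k=2: 18.8 kHz, 26.4 kHz.
k=3: 30.1 kHz, 37.7 kHz.
Within [10.5 kHz, 29.4 kHz]: 15.1 kHz, 18.8 kHz, 26.4 kHz.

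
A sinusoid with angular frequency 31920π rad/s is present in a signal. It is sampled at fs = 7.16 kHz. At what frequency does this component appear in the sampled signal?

1.64 kHz

ω = 31920π rad/s → f = ω/(2π) = 15960 Hz = 15.96 kHz.
15.96 kHz mod fs = 1.64 kHz.
1.64 kHz ≤ fs/2 = 3.58 kHz, appears at 1.64 kHz.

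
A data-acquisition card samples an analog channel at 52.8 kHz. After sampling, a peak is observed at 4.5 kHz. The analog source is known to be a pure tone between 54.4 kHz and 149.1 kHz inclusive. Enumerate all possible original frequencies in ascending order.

57.3 kHz, 101.1 kHz, 110.1 kHz

Frequencies that alias to 4.5 kHz are k·fs ± 4.5 kHz for integer k ≥ 0.
k=0: 4.5 kHz.
k=1: 48.3 kHz, 57.3 kHz.
k=2: 101.1 kHz, 110.1 kHz.
k=3: 153.9 kHz, 162.9 kHz.
Within [54.4 kHz, 149.1 kHz]: 57.3 kHz, 101.1 kHz, 110.1 kHz.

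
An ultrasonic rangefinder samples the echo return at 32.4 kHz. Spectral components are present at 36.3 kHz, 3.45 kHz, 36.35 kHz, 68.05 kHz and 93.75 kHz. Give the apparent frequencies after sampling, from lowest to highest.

3.25 kHz, 3.45 kHz, 3.9 kHz, 3.95 kHz

fs/2 = 16.2 kHz.
36.3 kHz mod fs = 3.9 kHz.
3.9 kHz ≤ fs/2 = 16.2 kHz, appears at 3.9 kHz.
3.45 kHz ≤ fs/2 = 16.2 kHz, passes unchanged.
36.35 kHz mod fs = 3.95 kHz.
3.95 kHz ≤ fs/2 = 16.2 kHz, appears at 3.95 kHz.
68.05 kHz mod fs = 3.25 kHz.
3.25 kHz ≤ fs/2 = 16.2 kHz, appears at 3.25 kHz.
93.75 kHz mod fs = 28.95 kHz.
28.95 kHz > fs/2 = 16.2 kHz, folds to fs − 28.95 kHz = 3.45 kHz.
Distinct values: {3.25 kHz, 3.45 kHz, 3.9 kHz, 3.95 kHz}.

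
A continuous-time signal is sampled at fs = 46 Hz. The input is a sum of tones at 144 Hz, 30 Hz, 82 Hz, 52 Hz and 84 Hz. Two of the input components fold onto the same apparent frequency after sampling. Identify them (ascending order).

52 Hz, 144 Hz

fs/2 = 23 Hz.
144 Hz mod fs = 6 Hz.
6 Hz ≤ fs/2 = 23 Hz, appears at 6 Hz.
30 Hz > fs/2 = 23 Hz, folds to fs − 30 Hz = 16 Hz.
82 Hz mod fs = 36 Hz.
36 Hz > fs/2 = 23 Hz, folds to fs − 36 Hz = 10 Hz.
52 Hz mod fs = 6 Hz.
6 Hz ≤ fs/2 = 23 Hz, appears at 6 Hz.
84 Hz mod fs = 38 Hz.
38 Hz > fs/2 = 23 Hz, folds to fs − 38 Hz = 8 Hz.
52 Hz and 144 Hz both map to 6 Hz.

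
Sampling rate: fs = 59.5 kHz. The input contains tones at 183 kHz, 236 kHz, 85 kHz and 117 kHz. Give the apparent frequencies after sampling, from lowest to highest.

2 kHz, 4.5 kHz, 25.5 kHz

fs/2 = 29.75 kHz.
183 kHz mod fs = 4.5 kHz.
4.5 kHz ≤ fs/2 = 29.75 kHz, appears at 4.5 kHz.
236 kHz mod fs = 57.5 kHz.
57.5 kHz > fs/2 = 29.75 kHz, folds to fs − 57.5 kHz = 2 kHz.
85 kHz mod fs = 25.5 kHz.
25.5 kHz ≤ fs/2 = 29.75 kHz, appears at 25.5 kHz.
117 kHz mod fs = 57.5 kHz.
57.5 kHz > fs/2 = 29.75 kHz, folds to fs − 57.5 kHz = 2 kHz.
Distinct values: {2 kHz, 4.5 kHz, 25.5 kHz}.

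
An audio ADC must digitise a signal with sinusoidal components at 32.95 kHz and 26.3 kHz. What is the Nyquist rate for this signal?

65.9 kHz

Highest-frequency component: 32.95 kHz.
Nyquist rate = 2 × 32.95 kHz = 65.9 kHz.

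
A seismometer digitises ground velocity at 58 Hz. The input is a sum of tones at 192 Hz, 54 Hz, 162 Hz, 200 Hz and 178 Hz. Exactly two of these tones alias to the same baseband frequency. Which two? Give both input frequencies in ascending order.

fs/2 = 29 Hz.
192 Hz mod fs = 18 Hz.
18 Hz ≤ fs/2 = 29 Hz, appears at 18 Hz.
54 Hz > fs/2 = 29 Hz, folds to fs − 54 Hz = 4 Hz.
162 Hz mod fs = 46 Hz.
46 Hz > fs/2 = 29 Hz, folds to fs − 46 Hz = 12 Hz.
200 Hz mod fs = 26 Hz.
26 Hz ≤ fs/2 = 29 Hz, appears at 26 Hz.
178 Hz mod fs = 4 Hz.
4 Hz ≤ fs/2 = 29 Hz, appears at 4 Hz.
54 Hz and 178 Hz both map to 4 Hz.

54 Hz, 178 Hz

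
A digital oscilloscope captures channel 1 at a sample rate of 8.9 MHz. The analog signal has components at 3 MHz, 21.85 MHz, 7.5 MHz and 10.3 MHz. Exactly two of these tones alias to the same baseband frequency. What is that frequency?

fs/2 = 4.45 MHz.
3 MHz ≤ fs/2 = 4.45 MHz, passes unchanged.
21.85 MHz mod fs = 4.05 MHz.
4.05 MHz ≤ fs/2 = 4.45 MHz, appears at 4.05 MHz.
7.5 MHz > fs/2 = 4.45 MHz, folds to fs − 7.5 MHz = 1.4 MHz.
10.3 MHz mod fs = 1.4 MHz.
1.4 MHz ≤ fs/2 = 4.45 MHz, appears at 1.4 MHz.
7.5 MHz and 10.3 MHz both map to 1.4 MHz.

1.4 MHz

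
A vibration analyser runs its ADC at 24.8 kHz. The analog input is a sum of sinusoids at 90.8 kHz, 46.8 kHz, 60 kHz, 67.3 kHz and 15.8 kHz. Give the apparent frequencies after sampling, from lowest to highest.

fs/2 = 12.4 kHz.
90.8 kHz mod fs = 16.4 kHz.
16.4 kHz > fs/2 = 12.4 kHz, folds to fs − 16.4 kHz = 8.4 kHz.
46.8 kHz mod fs = 22 kHz.
22 kHz > fs/2 = 12.4 kHz, folds to fs − 22 kHz = 2.8 kHz.
60 kHz mod fs = 10.4 kHz.
10.4 kHz ≤ fs/2 = 12.4 kHz, appears at 10.4 kHz.
67.3 kHz mod fs = 17.7 kHz.
17.7 kHz > fs/2 = 12.4 kHz, folds to fs − 17.7 kHz = 7.1 kHz.
15.8 kHz > fs/2 = 12.4 kHz, folds to fs − 15.8 kHz = 9 kHz.
Distinct values: {2.8 kHz, 7.1 kHz, 8.4 kHz, 9 kHz, 10.4 kHz}.

2.8 kHz, 7.1 kHz, 8.4 kHz, 9 kHz, 10.4 kHz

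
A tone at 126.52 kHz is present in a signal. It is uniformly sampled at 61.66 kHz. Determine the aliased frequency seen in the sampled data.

126.52 kHz mod fs = 3.2 kHz.
3.2 kHz ≤ fs/2 = 30.83 kHz, appears at 3.2 kHz.

3.2 kHz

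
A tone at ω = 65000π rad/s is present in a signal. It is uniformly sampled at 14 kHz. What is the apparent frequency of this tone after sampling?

ω = 65000π rad/s → f = ω/(2π) = 32500 Hz = 32.5 kHz.
32.5 kHz mod fs = 4.5 kHz.
4.5 kHz ≤ fs/2 = 7 kHz, appears at 4.5 kHz.

4.5 kHz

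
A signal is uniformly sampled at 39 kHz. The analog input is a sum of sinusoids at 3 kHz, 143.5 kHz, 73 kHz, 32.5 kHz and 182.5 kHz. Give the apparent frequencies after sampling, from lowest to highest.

fs/2 = 19.5 kHz.
3 kHz ≤ fs/2 = 19.5 kHz, passes unchanged.
143.5 kHz mod fs = 26.5 kHz.
26.5 kHz > fs/2 = 19.5 kHz, folds to fs − 26.5 kHz = 12.5 kHz.
73 kHz mod fs = 34 kHz.
34 kHz > fs/2 = 19.5 kHz, folds to fs − 34 kHz = 5 kHz.
32.5 kHz > fs/2 = 19.5 kHz, folds to fs − 32.5 kHz = 6.5 kHz.
182.5 kHz mod fs = 26.5 kHz.
26.5 kHz > fs/2 = 19.5 kHz, folds to fs − 26.5 kHz = 12.5 kHz.
Distinct values: {3 kHz, 5 kHz, 6.5 kHz, 12.5 kHz}.

3 kHz, 5 kHz, 6.5 kHz, 12.5 kHz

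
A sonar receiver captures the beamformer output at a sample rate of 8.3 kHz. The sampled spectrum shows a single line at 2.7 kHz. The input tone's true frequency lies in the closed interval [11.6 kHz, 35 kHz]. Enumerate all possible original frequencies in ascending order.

Frequencies that alias to 2.7 kHz are k·fs ± 2.7 kHz for integer k ≥ 0.
k=0: 2.7 kHz.
k=1: 5.6 kHz, 11 kHz.
k=2: 13.9 kHz, 19.3 kHz.
k=3: 22.2 kHz, 27.6 kHz.
k=4: 30.5 kHz, 35.9 kHz.
k=5: 38.8 kHz, 44.2 kHz.
Within [11.6 kHz, 35 kHz]: 13.9 kHz, 19.3 kHz, 22.2 kHz, 27.6 kHz, 30.5 kHz.

13.9 kHz, 19.3 kHz, 22.2 kHz, 27.6 kHz, 30.5 kHz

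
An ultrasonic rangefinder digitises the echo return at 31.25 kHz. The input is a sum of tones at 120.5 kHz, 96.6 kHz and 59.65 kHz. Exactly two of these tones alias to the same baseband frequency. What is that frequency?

2.85 kHz

fs/2 = 15.625 kHz.
120.5 kHz mod fs = 26.75 kHz.
26.75 kHz > fs/2 = 15.625 kHz, folds to fs − 26.75 kHz = 4.5 kHz.
96.6 kHz mod fs = 2.85 kHz.
2.85 kHz ≤ fs/2 = 15.625 kHz, appears at 2.85 kHz.
59.65 kHz mod fs = 28.4 kHz.
28.4 kHz > fs/2 = 15.625 kHz, folds to fs − 28.4 kHz = 2.85 kHz.
59.65 kHz and 96.6 kHz both map to 2.85 kHz.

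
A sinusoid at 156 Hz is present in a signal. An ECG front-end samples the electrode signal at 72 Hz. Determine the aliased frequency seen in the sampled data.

12 Hz

156 Hz mod fs = 12 Hz.
12 Hz ≤ fs/2 = 36 Hz, appears at 12 Hz.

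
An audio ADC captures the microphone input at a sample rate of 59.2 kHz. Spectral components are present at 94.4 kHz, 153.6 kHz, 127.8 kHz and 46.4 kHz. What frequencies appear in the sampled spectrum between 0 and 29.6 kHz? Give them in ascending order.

fs/2 = 29.6 kHz.
94.4 kHz mod fs = 35.2 kHz.
35.2 kHz > fs/2 = 29.6 kHz, folds to fs − 35.2 kHz = 24 kHz.
153.6 kHz mod fs = 35.2 kHz.
35.2 kHz > fs/2 = 29.6 kHz, folds to fs − 35.2 kHz = 24 kHz.
127.8 kHz mod fs = 9.4 kHz.
9.4 kHz ≤ fs/2 = 29.6 kHz, appears at 9.4 kHz.
46.4 kHz > fs/2 = 29.6 kHz, folds to fs − 46.4 kHz = 12.8 kHz.
Distinct values: {9.4 kHz, 12.8 kHz, 24 kHz}.

9.4 kHz, 12.8 kHz, 24 kHz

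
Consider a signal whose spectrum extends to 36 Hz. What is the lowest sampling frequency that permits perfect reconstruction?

72 Hz

Nyquist rate = 2 × 36 Hz = 72 Hz.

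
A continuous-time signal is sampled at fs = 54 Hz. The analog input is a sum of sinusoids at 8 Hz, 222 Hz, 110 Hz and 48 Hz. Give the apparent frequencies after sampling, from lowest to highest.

2 Hz, 6 Hz, 8 Hz

fs/2 = 27 Hz.
8 Hz ≤ fs/2 = 27 Hz, passes unchanged.
222 Hz mod fs = 6 Hz.
6 Hz ≤ fs/2 = 27 Hz, appears at 6 Hz.
110 Hz mod fs = 2 Hz.
2 Hz ≤ fs/2 = 27 Hz, appears at 2 Hz.
48 Hz > fs/2 = 27 Hz, folds to fs − 48 Hz = 6 Hz.
Distinct values: {2 Hz, 6 Hz, 8 Hz}.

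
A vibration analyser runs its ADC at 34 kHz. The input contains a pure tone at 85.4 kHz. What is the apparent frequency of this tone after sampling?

85.4 kHz mod fs = 17.4 kHz.
17.4 kHz > fs/2 = 17 kHz, folds to fs − 17.4 kHz = 16.6 kHz.

16.6 kHz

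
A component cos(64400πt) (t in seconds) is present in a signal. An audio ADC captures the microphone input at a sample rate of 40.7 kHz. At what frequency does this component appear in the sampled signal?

8.5 kHz

ω = 64400π rad/s → f = ω/(2π) = 32200 Hz = 32.2 kHz.
32.2 kHz > fs/2 = 20.35 kHz, folds to fs − 32.2 kHz = 8.5 kHz.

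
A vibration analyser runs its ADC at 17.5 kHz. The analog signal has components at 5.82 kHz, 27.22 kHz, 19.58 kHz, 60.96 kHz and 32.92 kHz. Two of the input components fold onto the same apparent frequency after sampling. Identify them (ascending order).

19.58 kHz, 32.92 kHz

fs/2 = 8.75 kHz.
5.82 kHz ≤ fs/2 = 8.75 kHz, passes unchanged.
27.22 kHz mod fs = 9.72 kHz.
9.72 kHz > fs/2 = 8.75 kHz, folds to fs − 9.72 kHz = 7.78 kHz.
19.58 kHz mod fs = 2.08 kHz.
2.08 kHz ≤ fs/2 = 8.75 kHz, appears at 2.08 kHz.
60.96 kHz mod fs = 8.46 kHz.
8.46 kHz ≤ fs/2 = 8.75 kHz, appears at 8.46 kHz.
32.92 kHz mod fs = 15.42 kHz.
15.42 kHz > fs/2 = 8.75 kHz, folds to fs − 15.42 kHz = 2.08 kHz.
19.58 kHz and 32.92 kHz both map to 2.08 kHz.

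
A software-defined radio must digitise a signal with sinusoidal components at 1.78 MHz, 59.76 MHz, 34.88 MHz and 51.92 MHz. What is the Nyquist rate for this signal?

119.52 MHz

Highest-frequency component: 59.76 MHz.
Nyquist rate = 2 × 59.76 MHz = 119.52 MHz.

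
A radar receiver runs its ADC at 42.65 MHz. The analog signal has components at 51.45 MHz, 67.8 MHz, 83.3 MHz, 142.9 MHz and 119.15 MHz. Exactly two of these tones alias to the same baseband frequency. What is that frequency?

8.8 MHz

fs/2 = 21.325 MHz.
51.45 MHz mod fs = 8.8 MHz.
8.8 MHz ≤ fs/2 = 21.325 MHz, appears at 8.8 MHz.
67.8 MHz mod fs = 25.15 MHz.
25.15 MHz > fs/2 = 21.325 MHz, folds to fs − 25.15 MHz = 17.5 MHz.
83.3 MHz mod fs = 40.65 MHz.
40.65 MHz > fs/2 = 21.325 MHz, folds to fs − 40.65 MHz = 2 MHz.
142.9 MHz mod fs = 14.95 MHz.
14.95 MHz ≤ fs/2 = 21.325 MHz, appears at 14.95 MHz.
119.15 MHz mod fs = 33.85 MHz.
33.85 MHz > fs/2 = 21.325 MHz, folds to fs − 33.85 MHz = 8.8 MHz.
51.45 MHz and 119.15 MHz both map to 8.8 MHz.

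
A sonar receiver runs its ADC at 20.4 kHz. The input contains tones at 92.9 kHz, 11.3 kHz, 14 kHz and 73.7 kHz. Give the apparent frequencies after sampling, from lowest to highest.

6.4 kHz, 7.9 kHz, 9.1 kHz

fs/2 = 10.2 kHz.
92.9 kHz mod fs = 11.3 kHz.
11.3 kHz > fs/2 = 10.2 kHz, folds to fs − 11.3 kHz = 9.1 kHz.
11.3 kHz > fs/2 = 10.2 kHz, folds to fs − 11.3 kHz = 9.1 kHz.
14 kHz > fs/2 = 10.2 kHz, folds to fs − 14 kHz = 6.4 kHz.
73.7 kHz mod fs = 12.5 kHz.
12.5 kHz > fs/2 = 10.2 kHz, folds to fs − 12.5 kHz = 7.9 kHz.
Distinct values: {6.4 kHz, 7.9 kHz, 9.1 kHz}.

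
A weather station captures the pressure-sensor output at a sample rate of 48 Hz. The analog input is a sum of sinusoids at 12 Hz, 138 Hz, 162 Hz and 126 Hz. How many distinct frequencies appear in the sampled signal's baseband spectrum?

fs/2 = 24 Hz.
12 Hz ≤ fs/2 = 24 Hz, passes unchanged.
138 Hz mod fs = 42 Hz.
42 Hz > fs/2 = 24 Hz, folds to fs − 42 Hz = 6 Hz.
162 Hz mod fs = 18 Hz.
18 Hz ≤ fs/2 = 24 Hz, appears at 18 Hz.
126 Hz mod fs = 30 Hz.
30 Hz > fs/2 = 24 Hz, folds to fs − 30 Hz = 18 Hz.
Distinct values: {6 Hz, 12 Hz, 18 Hz} → 3.

3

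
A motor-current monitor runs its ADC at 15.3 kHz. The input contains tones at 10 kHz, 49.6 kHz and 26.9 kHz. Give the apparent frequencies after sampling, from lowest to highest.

3.7 kHz, 5.3 kHz

fs/2 = 7.65 kHz.
10 kHz > fs/2 = 7.65 kHz, folds to fs − 10 kHz = 5.3 kHz.
49.6 kHz mod fs = 3.7 kHz.
3.7 kHz ≤ fs/2 = 7.65 kHz, appears at 3.7 kHz.
26.9 kHz mod fs = 11.6 kHz.
11.6 kHz > fs/2 = 7.65 kHz, folds to fs − 11.6 kHz = 3.7 kHz.
Distinct values: {3.7 kHz, 5.3 kHz}.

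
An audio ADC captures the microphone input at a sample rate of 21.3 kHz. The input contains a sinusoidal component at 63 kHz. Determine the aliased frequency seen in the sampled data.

0.9 kHz

63 kHz mod fs = 20.4 kHz.
20.4 kHz > fs/2 = 10.65 kHz, folds to fs − 20.4 kHz = 0.9 kHz.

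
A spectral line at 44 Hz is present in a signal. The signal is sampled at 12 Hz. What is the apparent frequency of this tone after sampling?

44 Hz mod fs = 8 Hz.
8 Hz > fs/2 = 6 Hz, folds to fs − 8 Hz = 4 Hz.

4 Hz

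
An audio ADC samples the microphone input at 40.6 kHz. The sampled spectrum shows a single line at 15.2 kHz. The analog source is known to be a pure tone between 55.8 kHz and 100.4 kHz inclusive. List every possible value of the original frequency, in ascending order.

Frequencies that alias to 15.2 kHz are k·fs ± 15.2 kHz for integer k ≥ 0.
k=0: 15.2 kHz.
k=1: 25.4 kHz, 55.8 kHz.
k=2: 66 kHz, 96.4 kHz.
k=3: 106.6 kHz, 137 kHz.
Within [55.8 kHz, 100.4 kHz]: 55.8 kHz, 66 kHz, 96.4 kHz.

55.8 kHz, 66 kHz, 96.4 kHz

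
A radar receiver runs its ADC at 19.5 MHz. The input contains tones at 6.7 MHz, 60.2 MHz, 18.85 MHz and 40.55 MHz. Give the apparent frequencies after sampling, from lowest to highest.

fs/2 = 9.75 MHz.
6.7 MHz ≤ fs/2 = 9.75 MHz, passes unchanged.
60.2 MHz mod fs = 1.7 MHz.
1.7 MHz ≤ fs/2 = 9.75 MHz, appears at 1.7 MHz.
18.85 MHz > fs/2 = 9.75 MHz, folds to fs − 18.85 MHz = 0.65 MHz.
40.55 MHz mod fs = 1.55 MHz.
1.55 MHz ≤ fs/2 = 9.75 MHz, appears at 1.55 MHz.
Distinct values: {0.65 MHz, 1.55 MHz, 1.7 MHz, 6.7 MHz}.

0.65 MHz, 1.55 MHz, 1.7 MHz, 6.7 MHz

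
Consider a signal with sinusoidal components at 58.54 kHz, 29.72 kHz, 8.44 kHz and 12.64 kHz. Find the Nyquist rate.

117.08 kHz

Highest-frequency component: 58.54 kHz.
Nyquist rate = 2 × 58.54 kHz = 117.08 kHz.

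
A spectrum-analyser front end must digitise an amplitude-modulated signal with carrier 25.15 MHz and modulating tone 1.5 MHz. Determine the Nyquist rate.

53.3 MHz

AM sidebands sit at fc ± fm = 23.65 MHz and 26.65 MHz.
Highest-frequency component: 26.65 MHz.
Nyquist rate = 2 × 26.65 MHz = 53.3 MHz.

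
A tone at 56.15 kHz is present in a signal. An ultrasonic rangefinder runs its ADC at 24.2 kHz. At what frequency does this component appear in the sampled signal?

56.15 kHz mod fs = 7.75 kHz.
7.75 kHz ≤ fs/2 = 12.1 kHz, appears at 7.75 kHz.

7.75 kHz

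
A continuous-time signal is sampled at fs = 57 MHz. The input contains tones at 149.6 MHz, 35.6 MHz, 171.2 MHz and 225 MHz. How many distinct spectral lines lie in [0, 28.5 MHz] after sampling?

fs/2 = 28.5 MHz.
149.6 MHz mod fs = 35.6 MHz.
35.6 MHz > fs/2 = 28.5 MHz, folds to fs − 35.6 MHz = 21.4 MHz.
35.6 MHz > fs/2 = 28.5 MHz, folds to fs − 35.6 MHz = 21.4 MHz.
171.2 MHz mod fs = 0.2 MHz.
0.2 MHz ≤ fs/2 = 28.5 MHz, appears at 0.2 MHz.
225 MHz mod fs = 54 MHz.
54 MHz > fs/2 = 28.5 MHz, folds to fs − 54 MHz = 3 MHz.
Distinct values: {0.2 MHz, 3 MHz, 21.4 MHz} → 3.

3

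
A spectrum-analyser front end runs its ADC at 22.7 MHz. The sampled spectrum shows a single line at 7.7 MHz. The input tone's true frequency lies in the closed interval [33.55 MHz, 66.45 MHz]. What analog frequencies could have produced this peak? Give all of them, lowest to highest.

37.7 MHz, 53.1 MHz, 60.4 MHz

Frequencies that alias to 7.7 MHz are k·fs ± 7.7 MHz for integer k ≥ 0.
k=0: 7.7 MHz.
k=1: 15 MHz, 30.4 MHz.
k=2: 37.7 MHz, 53.1 MHz.
k=3: 60.4 MHz, 75.8 MHz.
k=4: 83.1 MHz, 98.5 MHz.
Within [33.55 MHz, 66.45 MHz]: 37.7 MHz, 53.1 MHz, 60.4 MHz.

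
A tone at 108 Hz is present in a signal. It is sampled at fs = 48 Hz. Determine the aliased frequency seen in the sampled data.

108 Hz mod fs = 12 Hz.
12 Hz ≤ fs/2 = 24 Hz, appears at 12 Hz.

12 Hz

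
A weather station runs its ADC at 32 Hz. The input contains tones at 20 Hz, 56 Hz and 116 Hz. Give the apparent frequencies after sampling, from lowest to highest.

8 Hz, 12 Hz

fs/2 = 16 Hz.
20 Hz > fs/2 = 16 Hz, folds to fs − 20 Hz = 12 Hz.
56 Hz mod fs = 24 Hz.
24 Hz > fs/2 = 16 Hz, folds to fs − 24 Hz = 8 Hz.
116 Hz mod fs = 20 Hz.
20 Hz > fs/2 = 16 Hz, folds to fs − 20 Hz = 12 Hz.
Distinct values: {8 Hz, 12 Hz}.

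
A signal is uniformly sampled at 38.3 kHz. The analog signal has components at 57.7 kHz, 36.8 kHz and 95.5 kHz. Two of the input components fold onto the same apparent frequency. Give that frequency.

18.9 kHz

fs/2 = 19.15 kHz.
57.7 kHz mod fs = 19.4 kHz.
19.4 kHz > fs/2 = 19.15 kHz, folds to fs − 19.4 kHz = 18.9 kHz.
36.8 kHz > fs/2 = 19.15 kHz, folds to fs − 36.8 kHz = 1.5 kHz.
95.5 kHz mod fs = 18.9 kHz.
18.9 kHz ≤ fs/2 = 19.15 kHz, appears at 18.9 kHz.
57.7 kHz and 95.5 kHz both map to 18.9 kHz.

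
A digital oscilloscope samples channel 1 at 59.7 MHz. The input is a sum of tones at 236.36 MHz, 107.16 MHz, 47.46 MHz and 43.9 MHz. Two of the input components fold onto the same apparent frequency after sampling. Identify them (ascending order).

fs/2 = 29.85 MHz.
236.36 MHz mod fs = 57.26 MHz.
57.26 MHz > fs/2 = 29.85 MHz, folds to fs − 57.26 MHz = 2.44 MHz.
107.16 MHz mod fs = 47.46 MHz.
47.46 MHz > fs/2 = 29.85 MHz, folds to fs − 47.46 MHz = 12.24 MHz.
47.46 MHz > fs/2 = 29.85 MHz, folds to fs − 47.46 MHz = 12.24 MHz.
43.9 MHz > fs/2 = 29.85 MHz, folds to fs − 43.9 MHz = 15.8 MHz.
47.46 MHz and 107.16 MHz both map to 12.24 MHz.

47.46 MHz, 107.16 MHz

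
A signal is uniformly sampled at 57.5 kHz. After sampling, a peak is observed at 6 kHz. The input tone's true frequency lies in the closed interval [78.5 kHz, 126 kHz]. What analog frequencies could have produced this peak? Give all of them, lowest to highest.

Frequencies that alias to 6 kHz are k·fs ± 6 kHz for integer k ≥ 0.
k=0: 6 kHz.
k=1: 51.5 kHz, 63.5 kHz.
k=2: 109 kHz, 121 kHz.
k=3: 166.5 kHz, 178.5 kHz.
Within [78.5 kHz, 126 kHz]: 109 kHz, 121 kHz.

109 kHz, 121 kHz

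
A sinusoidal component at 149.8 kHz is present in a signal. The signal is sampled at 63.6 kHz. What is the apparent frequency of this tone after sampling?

149.8 kHz mod fs = 22.6 kHz.
22.6 kHz ≤ fs/2 = 31.8 kHz, appears at 22.6 kHz.

22.6 kHz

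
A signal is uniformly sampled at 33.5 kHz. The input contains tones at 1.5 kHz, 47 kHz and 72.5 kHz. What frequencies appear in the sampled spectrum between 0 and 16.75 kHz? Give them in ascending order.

1.5 kHz, 5.5 kHz, 13.5 kHz

fs/2 = 16.75 kHz.
1.5 kHz ≤ fs/2 = 16.75 kHz, passes unchanged.
47 kHz mod fs = 13.5 kHz.
13.5 kHz ≤ fs/2 = 16.75 kHz, appears at 13.5 kHz.
72.5 kHz mod fs = 5.5 kHz.
5.5 kHz ≤ fs/2 = 16.75 kHz, appears at 5.5 kHz.
Distinct values: {1.5 kHz, 5.5 kHz, 13.5 kHz}.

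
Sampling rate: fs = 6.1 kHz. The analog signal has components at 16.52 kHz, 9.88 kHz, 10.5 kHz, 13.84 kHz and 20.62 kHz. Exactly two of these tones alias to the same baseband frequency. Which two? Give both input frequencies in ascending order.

fs/2 = 3.05 kHz.
16.52 kHz mod fs = 4.32 kHz.
4.32 kHz > fs/2 = 3.05 kHz, folds to fs − 4.32 kHz = 1.78 kHz.
9.88 kHz mod fs = 3.78 kHz.
3.78 kHz > fs/2 = 3.05 kHz, folds to fs − 3.78 kHz = 2.32 kHz.
10.5 kHz mod fs = 4.4 kHz.
4.4 kHz > fs/2 = 3.05 kHz, folds to fs − 4.4 kHz = 1.7 kHz.
13.84 kHz mod fs = 1.64 kHz.
1.64 kHz ≤ fs/2 = 3.05 kHz, appears at 1.64 kHz.
20.62 kHz mod fs = 2.32 kHz.
2.32 kHz ≤ fs/2 = 3.05 kHz, appears at 2.32 kHz.
9.88 kHz and 20.62 kHz both map to 2.32 kHz.

9.88 kHz, 20.62 kHz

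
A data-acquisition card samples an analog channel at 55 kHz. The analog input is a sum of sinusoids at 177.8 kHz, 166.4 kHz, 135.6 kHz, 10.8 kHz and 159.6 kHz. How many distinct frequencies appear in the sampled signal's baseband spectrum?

fs/2 = 27.5 kHz.
177.8 kHz mod fs = 12.8 kHz.
12.8 kHz ≤ fs/2 = 27.5 kHz, appears at 12.8 kHz.
166.4 kHz mod fs = 1.4 kHz.
1.4 kHz ≤ fs/2 = 27.5 kHz, appears at 1.4 kHz.
135.6 kHz mod fs = 25.6 kHz.
25.6 kHz ≤ fs/2 = 27.5 kHz, appears at 25.6 kHz.
10.8 kHz ≤ fs/2 = 27.5 kHz, passes unchanged.
159.6 kHz mod fs = 49.6 kHz.
49.6 kHz > fs/2 = 27.5 kHz, folds to fs − 49.6 kHz = 5.4 kHz.
Distinct values: {1.4 kHz, 5.4 kHz, 10.8 kHz, 12.8 kHz, 25.6 kHz} → 5.

5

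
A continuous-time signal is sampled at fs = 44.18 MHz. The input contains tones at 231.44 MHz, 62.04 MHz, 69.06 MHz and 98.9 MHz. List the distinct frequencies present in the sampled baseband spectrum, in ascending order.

10.54 MHz, 17.86 MHz, 19.3 MHz

fs/2 = 22.09 MHz.
231.44 MHz mod fs = 10.54 MHz.
10.54 MHz ≤ fs/2 = 22.09 MHz, appears at 10.54 MHz.
62.04 MHz mod fs = 17.86 MHz.
17.86 MHz ≤ fs/2 = 22.09 MHz, appears at 17.86 MHz.
69.06 MHz mod fs = 24.88 MHz.
24.88 MHz > fs/2 = 22.09 MHz, folds to fs − 24.88 MHz = 19.3 MHz.
98.9 MHz mod fs = 10.54 MHz.
10.54 MHz ≤ fs/2 = 22.09 MHz, appears at 10.54 MHz.
Distinct values: {10.54 MHz, 17.86 MHz, 19.3 MHz}.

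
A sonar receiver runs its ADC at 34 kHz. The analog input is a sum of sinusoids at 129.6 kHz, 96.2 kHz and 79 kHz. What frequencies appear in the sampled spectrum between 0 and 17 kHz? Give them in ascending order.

fs/2 = 17 kHz.
129.6 kHz mod fs = 27.6 kHz.
27.6 kHz > fs/2 = 17 kHz, folds to fs − 27.6 kHz = 6.4 kHz.
96.2 kHz mod fs = 28.2 kHz.
28.2 kHz > fs/2 = 17 kHz, folds to fs − 28.2 kHz = 5.8 kHz.
79 kHz mod fs = 11 kHz.
11 kHz ≤ fs/2 = 17 kHz, appears at 11 kHz.
Distinct values: {5.8 kHz, 6.4 kHz, 11 kHz}.

5.8 kHz, 6.4 kHz, 11 kHz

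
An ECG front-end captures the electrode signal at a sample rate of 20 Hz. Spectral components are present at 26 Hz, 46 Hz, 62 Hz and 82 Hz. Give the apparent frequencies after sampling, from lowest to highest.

2 Hz, 6 Hz

fs/2 = 10 Hz.
26 Hz mod fs = 6 Hz.
6 Hz ≤ fs/2 = 10 Hz, appears at 6 Hz.
46 Hz mod fs = 6 Hz.
6 Hz ≤ fs/2 = 10 Hz, appears at 6 Hz.
62 Hz mod fs = 2 Hz.
2 Hz ≤ fs/2 = 10 Hz, appears at 2 Hz.
82 Hz mod fs = 2 Hz.
2 Hz ≤ fs/2 = 10 Hz, appears at 2 Hz.
Distinct values: {2 Hz, 6 Hz}.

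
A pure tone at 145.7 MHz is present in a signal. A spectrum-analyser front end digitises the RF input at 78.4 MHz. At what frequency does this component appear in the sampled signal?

11.1 MHz

145.7 MHz mod fs = 67.3 MHz.
67.3 MHz > fs/2 = 39.2 MHz, folds to fs − 67.3 MHz = 11.1 MHz.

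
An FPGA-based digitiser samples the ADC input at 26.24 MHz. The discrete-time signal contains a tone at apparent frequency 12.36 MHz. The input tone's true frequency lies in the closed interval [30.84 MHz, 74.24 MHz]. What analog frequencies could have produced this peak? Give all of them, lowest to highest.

38.6 MHz, 40.12 MHz, 64.84 MHz, 66.36 MHz

Frequencies that alias to 12.36 MHz are k·fs ± 12.36 MHz for integer k ≥ 0.
k=0: 12.36 MHz.
k=1: 13.88 MHz, 38.6 MHz.
k=2: 40.12 MHz, 64.84 MHz.
k=3: 66.36 MHz, 91.08 MHz.
k=4: 92.6 MHz, 117.32 MHz.
Within [30.84 MHz, 74.24 MHz]: 38.6 MHz, 40.12 MHz, 64.84 MHz, 66.36 MHz.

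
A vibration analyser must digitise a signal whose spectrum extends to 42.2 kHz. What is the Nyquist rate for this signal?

84.4 kHz

Nyquist rate = 2 × 42.2 kHz = 84.4 kHz.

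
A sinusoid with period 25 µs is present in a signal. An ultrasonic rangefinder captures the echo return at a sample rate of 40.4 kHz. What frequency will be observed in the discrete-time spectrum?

0.4 kHz

T = 25 µs → f = 1/T = 40 kHz.
40 kHz > fs/2 = 20.2 kHz, folds to fs − 40 kHz = 0.4 kHz.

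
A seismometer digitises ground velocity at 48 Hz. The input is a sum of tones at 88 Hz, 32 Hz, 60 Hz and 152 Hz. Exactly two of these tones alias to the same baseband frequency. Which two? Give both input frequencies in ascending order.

88 Hz, 152 Hz

fs/2 = 24 Hz.
88 Hz mod fs = 40 Hz.
40 Hz > fs/2 = 24 Hz, folds to fs − 40 Hz = 8 Hz.
32 Hz > fs/2 = 24 Hz, folds to fs − 32 Hz = 16 Hz.
60 Hz mod fs = 12 Hz.
12 Hz ≤ fs/2 = 24 Hz, appears at 12 Hz.
152 Hz mod fs = 8 Hz.
8 Hz ≤ fs/2 = 24 Hz, appears at 8 Hz.
88 Hz and 152 Hz both map to 8 Hz.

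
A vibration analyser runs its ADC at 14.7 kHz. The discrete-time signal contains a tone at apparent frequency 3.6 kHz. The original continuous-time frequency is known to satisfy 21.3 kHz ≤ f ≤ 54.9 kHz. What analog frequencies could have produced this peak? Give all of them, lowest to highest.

Frequencies that alias to 3.6 kHz are k·fs ± 3.6 kHz for integer k ≥ 0.
k=0: 3.6 kHz.
k=1: 11.1 kHz, 18.3 kHz.
k=2: 25.8 kHz, 33 kHz.
k=3: 40.5 kHz, 47.7 kHz.
k=4: 55.2 kHz, 62.4 kHz.
Within [21.3 kHz, 54.9 kHz]: 25.8 kHz, 33 kHz, 40.5 kHz, 47.7 kHz.

25.8 kHz, 33 kHz, 40.5 kHz, 47.7 kHz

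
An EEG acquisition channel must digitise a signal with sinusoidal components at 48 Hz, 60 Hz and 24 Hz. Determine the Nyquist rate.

Highest-frequency component: 60 Hz.
Nyquist rate = 2 × 60 Hz = 120 Hz.

120 Hz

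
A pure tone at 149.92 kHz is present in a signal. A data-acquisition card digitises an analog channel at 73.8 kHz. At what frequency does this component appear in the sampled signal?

2.32 kHz

149.92 kHz mod fs = 2.32 kHz.
2.32 kHz ≤ fs/2 = 36.9 kHz, appears at 2.32 kHz.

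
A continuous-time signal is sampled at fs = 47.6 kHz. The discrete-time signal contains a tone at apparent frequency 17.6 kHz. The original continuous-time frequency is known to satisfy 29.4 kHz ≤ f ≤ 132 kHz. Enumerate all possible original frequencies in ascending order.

Frequencies that alias to 17.6 kHz are k·fs ± 17.6 kHz for integer k ≥ 0.
k=0: 17.6 kHz.
k=1: 30 kHz, 65.2 kHz.
k=2: 77.6 kHz, 112.8 kHz.
k=3: 125.2 kHz, 160.4 kHz.
k=4: 172.8 kHz, 208 kHz.
Within [29.4 kHz, 132 kHz]: 30 kHz, 65.2 kHz, 77.6 kHz, 112.8 kHz, 125.2 kHz.

30 kHz, 65.2 kHz, 77.6 kHz, 112.8 kHz, 125.2 kHz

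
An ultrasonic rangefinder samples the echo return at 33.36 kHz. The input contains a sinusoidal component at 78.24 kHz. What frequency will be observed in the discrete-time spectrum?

11.52 kHz

78.24 kHz mod fs = 11.52 kHz.
11.52 kHz ≤ fs/2 = 16.68 kHz, appears at 11.52 kHz.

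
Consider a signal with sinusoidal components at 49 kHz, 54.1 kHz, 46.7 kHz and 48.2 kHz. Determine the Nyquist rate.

108.2 kHz

Highest-frequency component: 54.1 kHz.
Nyquist rate = 2 × 54.1 kHz = 108.2 kHz.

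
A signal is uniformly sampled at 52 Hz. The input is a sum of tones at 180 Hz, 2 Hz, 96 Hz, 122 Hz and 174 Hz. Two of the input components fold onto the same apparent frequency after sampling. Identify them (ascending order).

122 Hz, 174 Hz

fs/2 = 26 Hz.
180 Hz mod fs = 24 Hz.
24 Hz ≤ fs/2 = 26 Hz, appears at 24 Hz.
2 Hz ≤ fs/2 = 26 Hz, passes unchanged.
96 Hz mod fs = 44 Hz.
44 Hz > fs/2 = 26 Hz, folds to fs − 44 Hz = 8 Hz.
122 Hz mod fs = 18 Hz.
18 Hz ≤ fs/2 = 26 Hz, appears at 18 Hz.
174 Hz mod fs = 18 Hz.
18 Hz ≤ fs/2 = 26 Hz, appears at 18 Hz.
122 Hz and 174 Hz both map to 18 Hz.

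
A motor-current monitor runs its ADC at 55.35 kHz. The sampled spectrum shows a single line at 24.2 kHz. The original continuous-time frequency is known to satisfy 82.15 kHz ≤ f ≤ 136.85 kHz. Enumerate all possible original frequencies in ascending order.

86.5 kHz, 134.9 kHz

Frequencies that alias to 24.2 kHz are k·fs ± 24.2 kHz for integer k ≥ 0.
k=0: 24.2 kHz.
k=1: 31.15 kHz, 79.55 kHz.
k=2: 86.5 kHz, 134.9 kHz.
k=3: 141.85 kHz, 190.25 kHz.
Within [82.15 kHz, 136.85 kHz]: 86.5 kHz, 134.9 kHz.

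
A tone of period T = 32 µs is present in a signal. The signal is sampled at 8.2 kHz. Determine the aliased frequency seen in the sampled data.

T = 32 µs → f = 1/T = 31.25 kHz.
31.25 kHz mod fs = 6.65 kHz.
6.65 kHz > fs/2 = 4.1 kHz, folds to fs − 6.65 kHz = 1.55 kHz.

1.55 kHz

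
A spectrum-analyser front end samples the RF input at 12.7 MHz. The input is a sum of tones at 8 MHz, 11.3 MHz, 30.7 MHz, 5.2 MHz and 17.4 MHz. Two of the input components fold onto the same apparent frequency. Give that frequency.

fs/2 = 6.35 MHz.
8 MHz > fs/2 = 6.35 MHz, folds to fs − 8 MHz = 4.7 MHz.
11.3 MHz > fs/2 = 6.35 MHz, folds to fs − 11.3 MHz = 1.4 MHz.
30.7 MHz mod fs = 5.3 MHz.
5.3 MHz ≤ fs/2 = 6.35 MHz, appears at 5.3 MHz.
5.2 MHz ≤ fs/2 = 6.35 MHz, passes unchanged.
17.4 MHz mod fs = 4.7 MHz.
4.7 MHz ≤ fs/2 = 6.35 MHz, appears at 4.7 MHz.
8 MHz and 17.4 MHz both map to 4.7 MHz.

4.7 MHz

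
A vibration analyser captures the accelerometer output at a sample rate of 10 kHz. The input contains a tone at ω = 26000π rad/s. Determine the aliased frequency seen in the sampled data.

ω = 26000π rad/s → f = ω/(2π) = 13000 Hz = 13 kHz.
13 kHz mod fs = 3 kHz.
3 kHz ≤ fs/2 = 5 kHz, appears at 3 kHz.

3 kHz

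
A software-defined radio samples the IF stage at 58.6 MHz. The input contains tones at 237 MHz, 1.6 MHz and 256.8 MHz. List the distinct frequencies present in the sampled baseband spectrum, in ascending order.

1.6 MHz, 2.6 MHz, 22.4 MHz

fs/2 = 29.3 MHz.
237 MHz mod fs = 2.6 MHz.
2.6 MHz ≤ fs/2 = 29.3 MHz, appears at 2.6 MHz.
1.6 MHz ≤ fs/2 = 29.3 MHz, passes unchanged.
256.8 MHz mod fs = 22.4 MHz.
22.4 MHz ≤ fs/2 = 29.3 MHz, appears at 22.4 MHz.
Distinct values: {1.6 MHz, 2.6 MHz, 22.4 MHz}.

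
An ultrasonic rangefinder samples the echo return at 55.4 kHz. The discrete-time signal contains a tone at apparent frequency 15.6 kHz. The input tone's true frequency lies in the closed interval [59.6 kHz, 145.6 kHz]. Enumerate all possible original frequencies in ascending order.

71 kHz, 95.2 kHz, 126.4 kHz

Frequencies that alias to 15.6 kHz are k·fs ± 15.6 kHz for integer k ≥ 0.
k=0: 15.6 kHz.
k=1: 39.8 kHz, 71 kHz.
k=2: 95.2 kHz, 126.4 kHz.
k=3: 150.6 kHz, 181.8 kHz.
Within [59.6 kHz, 145.6 kHz]: 71 kHz, 95.2 kHz, 126.4 kHz.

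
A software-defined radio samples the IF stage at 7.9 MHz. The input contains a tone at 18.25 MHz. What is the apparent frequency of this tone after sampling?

18.25 MHz mod fs = 2.45 MHz.
2.45 MHz ≤ fs/2 = 3.95 MHz, appears at 2.45 MHz.

2.45 MHz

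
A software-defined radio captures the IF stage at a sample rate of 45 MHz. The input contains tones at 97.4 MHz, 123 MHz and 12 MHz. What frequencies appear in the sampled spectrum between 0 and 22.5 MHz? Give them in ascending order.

fs/2 = 22.5 MHz.
97.4 MHz mod fs = 7.4 MHz.
7.4 MHz ≤ fs/2 = 22.5 MHz, appears at 7.4 MHz.
123 MHz mod fs = 33 MHz.
33 MHz > fs/2 = 22.5 MHz, folds to fs − 33 MHz = 12 MHz.
12 MHz ≤ fs/2 = 22.5 MHz, passes unchanged.
Distinct values: {7.4 MHz, 12 MHz}.

7.4 MHz, 12 MHz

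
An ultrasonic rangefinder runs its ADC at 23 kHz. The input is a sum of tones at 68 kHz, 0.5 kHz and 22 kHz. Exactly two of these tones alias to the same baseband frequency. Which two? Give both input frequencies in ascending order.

22 kHz, 68 kHz

fs/2 = 11.5 kHz.
68 kHz mod fs = 22 kHz.
22 kHz > fs/2 = 11.5 kHz, folds to fs − 22 kHz = 1 kHz.
0.5 kHz ≤ fs/2 = 11.5 kHz, passes unchanged.
22 kHz > fs/2 = 11.5 kHz, folds to fs − 22 kHz = 1 kHz.
22 kHz and 68 kHz both map to 1 kHz.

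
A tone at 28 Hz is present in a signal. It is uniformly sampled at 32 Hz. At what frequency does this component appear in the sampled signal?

4 Hz

28 Hz > fs/2 = 16 Hz, folds to fs − 28 Hz = 4 Hz.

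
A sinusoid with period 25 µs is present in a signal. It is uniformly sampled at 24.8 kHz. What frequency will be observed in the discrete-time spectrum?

T = 25 µs → f = 1/T = 40 kHz.
40 kHz mod fs = 15.2 kHz.
15.2 kHz > fs/2 = 12.4 kHz, folds to fs − 15.2 kHz = 9.6 kHz.

9.6 kHz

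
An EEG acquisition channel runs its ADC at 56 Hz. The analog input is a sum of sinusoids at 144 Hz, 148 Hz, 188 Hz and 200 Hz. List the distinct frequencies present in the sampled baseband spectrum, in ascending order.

fs/2 = 28 Hz.
144 Hz mod fs = 32 Hz.
32 Hz > fs/2 = 28 Hz, folds to fs − 32 Hz = 24 Hz.
148 Hz mod fs = 36 Hz.
36 Hz > fs/2 = 28 Hz, folds to fs − 36 Hz = 20 Hz.
188 Hz mod fs = 20 Hz.
20 Hz ≤ fs/2 = 28 Hz, appears at 20 Hz.
200 Hz mod fs = 32 Hz.
32 Hz > fs/2 = 28 Hz, folds to fs − 32 Hz = 24 Hz.
Distinct values: {20 Hz, 24 Hz}.

20 Hz, 24 Hz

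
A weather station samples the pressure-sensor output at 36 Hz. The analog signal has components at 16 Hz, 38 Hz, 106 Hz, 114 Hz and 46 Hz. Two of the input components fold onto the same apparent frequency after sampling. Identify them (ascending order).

38 Hz, 106 Hz

fs/2 = 18 Hz.
16 Hz ≤ fs/2 = 18 Hz, passes unchanged.
38 Hz mod fs = 2 Hz.
2 Hz ≤ fs/2 = 18 Hz, appears at 2 Hz.
106 Hz mod fs = 34 Hz.
34 Hz > fs/2 = 18 Hz, folds to fs − 34 Hz = 2 Hz.
114 Hz mod fs = 6 Hz.
6 Hz ≤ fs/2 = 18 Hz, appears at 6 Hz.
46 Hz mod fs = 10 Hz.
10 Hz ≤ fs/2 = 18 Hz, appears at 10 Hz.
38 Hz and 106 Hz both map to 2 Hz.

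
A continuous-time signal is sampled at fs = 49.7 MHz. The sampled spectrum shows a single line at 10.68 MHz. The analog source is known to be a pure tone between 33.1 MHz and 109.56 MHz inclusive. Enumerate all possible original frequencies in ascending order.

39.02 MHz, 60.38 MHz, 88.72 MHz

Frequencies that alias to 10.68 MHz are k·fs ± 10.68 MHz for integer k ≥ 0.
k=0: 10.68 MHz.
k=1: 39.02 MHz, 60.38 MHz.
k=2: 88.72 MHz, 110.08 MHz.
k=3: 138.42 MHz, 159.78 MHz.
Within [33.1 MHz, 109.56 MHz]: 39.02 MHz, 60.38 MHz, 88.72 MHz.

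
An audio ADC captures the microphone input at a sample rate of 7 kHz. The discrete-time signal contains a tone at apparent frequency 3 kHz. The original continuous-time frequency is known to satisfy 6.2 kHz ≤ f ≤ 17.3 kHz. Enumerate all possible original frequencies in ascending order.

Frequencies that alias to 3 kHz are k·fs ± 3 kHz for integer k ≥ 0.
k=0: 3 kHz.
k=1: 4 kHz, 10 kHz.
k=2: 11 kHz, 17 kHz.
k=3: 18 kHz, 24 kHz.
Within [6.2 kHz, 17.3 kHz]: 10 kHz, 11 kHz, 17 kHz.

10 kHz, 11 kHz, 17 kHz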